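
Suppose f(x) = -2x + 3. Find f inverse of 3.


Solve -2x + 3 = 3
x = (3 - 3) / (-2) = 0

0


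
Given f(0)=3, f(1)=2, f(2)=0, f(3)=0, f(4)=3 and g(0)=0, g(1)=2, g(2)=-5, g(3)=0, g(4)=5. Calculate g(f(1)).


-5


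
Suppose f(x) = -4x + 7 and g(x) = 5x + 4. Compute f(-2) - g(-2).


f(-2) = 15
g(-2) = -6
Difference = 21

21


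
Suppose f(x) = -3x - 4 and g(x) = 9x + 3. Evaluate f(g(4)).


g(4) = 39
f(39) = -121

-121


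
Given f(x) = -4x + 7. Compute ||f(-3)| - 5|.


f(-3) = 19
|19| = 19
|19 - 5| = 14

14


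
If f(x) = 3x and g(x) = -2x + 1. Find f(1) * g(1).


f(1) = 3
g(1) = -1
Product = -3

-3


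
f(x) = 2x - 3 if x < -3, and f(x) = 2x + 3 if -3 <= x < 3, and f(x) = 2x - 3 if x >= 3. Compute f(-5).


-5 satisfies x < -3
f(-5) = -13

-13


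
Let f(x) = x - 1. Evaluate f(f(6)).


f(6) = 5
f(5) = 4

4


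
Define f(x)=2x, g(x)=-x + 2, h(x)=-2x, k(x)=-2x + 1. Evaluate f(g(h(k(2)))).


k(2) = -3
h(-3) = 6
g(6) = -4
f(-4) = -8

-8


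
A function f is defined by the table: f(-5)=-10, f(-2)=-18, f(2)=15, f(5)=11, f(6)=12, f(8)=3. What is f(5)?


Reading from the table at x = 5

11


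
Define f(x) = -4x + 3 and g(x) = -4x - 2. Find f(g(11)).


g(11) = -46
f(-46) = 187

187


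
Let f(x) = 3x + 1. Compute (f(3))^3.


f(3) = 10
(10)^3 = 1000

1000


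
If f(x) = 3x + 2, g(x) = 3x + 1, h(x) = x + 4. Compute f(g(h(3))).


h(3) = 7
g(7) = 22
f(22) = 68

68


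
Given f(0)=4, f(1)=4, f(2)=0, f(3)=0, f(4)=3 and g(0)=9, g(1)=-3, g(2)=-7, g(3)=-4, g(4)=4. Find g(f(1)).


4


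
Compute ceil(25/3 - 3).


25/3 = 8.3333
8.3333 - 3 = 5.3333
ceil(5.3333) = 6

6


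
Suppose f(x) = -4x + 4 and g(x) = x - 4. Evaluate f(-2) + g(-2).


f(-2) = 12
g(-2) = -6
Sum = 6

6


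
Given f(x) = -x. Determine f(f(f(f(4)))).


4


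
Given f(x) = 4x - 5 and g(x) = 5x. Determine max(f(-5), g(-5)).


f(-5) = -25
g(-5) = -25
max = -25

-25


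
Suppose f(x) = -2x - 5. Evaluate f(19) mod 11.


f(19) = -43
-43 mod 11 = 1

1


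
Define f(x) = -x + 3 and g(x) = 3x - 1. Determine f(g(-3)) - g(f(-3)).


f(g(-3)) = 13
g(f(-3)) = 17
Difference = -4

-4


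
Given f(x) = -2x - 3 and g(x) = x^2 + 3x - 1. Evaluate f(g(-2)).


g(-2) = -3
f(-3) = 3

3


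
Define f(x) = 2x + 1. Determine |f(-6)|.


f(-6) = -11
|-11| = 11

11


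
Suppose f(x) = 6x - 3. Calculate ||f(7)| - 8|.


31


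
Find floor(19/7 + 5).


19/7 = 2.7143
2.7143 + 5 = 7.7143
floor(7.7143) = 7

7


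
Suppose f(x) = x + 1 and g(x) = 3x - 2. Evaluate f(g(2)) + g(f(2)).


f(g(2)) = 5
g(f(2)) = 7
Sum = 12

12


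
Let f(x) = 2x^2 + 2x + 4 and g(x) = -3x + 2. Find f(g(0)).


16


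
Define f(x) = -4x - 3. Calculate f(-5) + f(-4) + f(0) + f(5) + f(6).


f(-5) = 17
f(-4) = 13
f(0) = -3
f(5) = -23
f(6) = -27
Sum = -23

-23


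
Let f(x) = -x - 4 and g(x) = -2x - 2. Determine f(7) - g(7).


5


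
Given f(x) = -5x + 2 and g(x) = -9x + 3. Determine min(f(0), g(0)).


f(0) = 2
g(0) = 3
min = 2

2


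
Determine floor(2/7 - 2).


2/7 = 0.2857
0.2857 - 2 = -1.7143
floor(-1.7143) = -2

-2


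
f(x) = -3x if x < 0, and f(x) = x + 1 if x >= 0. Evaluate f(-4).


-4 satisfies x < 0
f(-4) = 12

12


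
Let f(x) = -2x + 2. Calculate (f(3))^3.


f(3) = -4
(-4)^3 = -64

-64


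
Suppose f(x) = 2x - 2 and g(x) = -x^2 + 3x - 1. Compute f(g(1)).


g(1) = 1
f(1) = 0

0


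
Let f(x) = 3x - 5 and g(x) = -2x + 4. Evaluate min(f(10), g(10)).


f(10) = 25
g(10) = -16
min = -16

-16


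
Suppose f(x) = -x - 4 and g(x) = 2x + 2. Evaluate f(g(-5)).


g(-5) = -8
f(-8) = 4

4


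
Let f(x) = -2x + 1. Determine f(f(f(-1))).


11


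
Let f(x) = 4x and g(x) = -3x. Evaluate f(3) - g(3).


21


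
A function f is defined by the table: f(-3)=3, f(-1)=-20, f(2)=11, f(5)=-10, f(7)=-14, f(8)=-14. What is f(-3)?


Reading from the table at x = -3

3


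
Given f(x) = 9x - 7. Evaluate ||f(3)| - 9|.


f(3) = 20
|20| = 20
|20 - 9| = 11

11


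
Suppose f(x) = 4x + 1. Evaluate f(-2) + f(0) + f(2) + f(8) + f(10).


77


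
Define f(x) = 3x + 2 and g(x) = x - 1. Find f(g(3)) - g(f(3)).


f(g(3)) = 8
g(f(3)) = 10
Difference = -2

-2


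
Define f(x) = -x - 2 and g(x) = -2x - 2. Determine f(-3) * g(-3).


f(-3) = 1
g(-3) = 4
Product = 4

4


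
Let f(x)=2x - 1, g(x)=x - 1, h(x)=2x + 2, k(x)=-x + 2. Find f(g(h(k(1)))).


k(1) = 1
h(1) = 4
g(4) = 3
f(3) = 5

5


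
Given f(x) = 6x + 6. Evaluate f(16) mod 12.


f(16) = 102
102 mod 12 = 6

6


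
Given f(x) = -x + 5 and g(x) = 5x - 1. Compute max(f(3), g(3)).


14


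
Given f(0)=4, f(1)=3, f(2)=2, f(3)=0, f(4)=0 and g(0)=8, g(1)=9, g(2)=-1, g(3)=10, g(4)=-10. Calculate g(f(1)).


f(1) = 3
g(3) = 10

10


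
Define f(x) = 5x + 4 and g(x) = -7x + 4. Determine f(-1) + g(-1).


f(-1) = -1
g(-1) = 11
Sum = 10

10


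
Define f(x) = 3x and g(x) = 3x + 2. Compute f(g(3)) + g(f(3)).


f(g(3)) = 33
g(f(3)) = 29
Sum = 62

62


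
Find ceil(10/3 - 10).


10/3 = 3.3333
3.3333 - 10 = -6.6667
ceil(-6.6667) = -6

-6


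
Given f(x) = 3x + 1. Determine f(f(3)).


f(3) = 10
f(10) = 31

31


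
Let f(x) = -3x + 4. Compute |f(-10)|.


f(-10) = 34
|34| = 34

34


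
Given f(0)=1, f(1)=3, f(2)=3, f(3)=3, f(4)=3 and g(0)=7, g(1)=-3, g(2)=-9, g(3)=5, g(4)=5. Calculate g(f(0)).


f(0) = 1
g(1) = -3

-3


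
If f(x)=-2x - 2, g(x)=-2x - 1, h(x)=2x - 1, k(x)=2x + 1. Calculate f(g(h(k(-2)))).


k(-2) = -3
h(-3) = -7
g(-7) = 13
f(13) = -28

-28


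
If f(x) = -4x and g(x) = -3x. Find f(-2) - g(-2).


f(-2) = 8
g(-2) = 6
Difference = 2

2


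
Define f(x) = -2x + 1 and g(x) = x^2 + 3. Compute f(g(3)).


g(3) = 12
f(12) = -23

-23


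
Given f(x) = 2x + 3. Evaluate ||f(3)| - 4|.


5


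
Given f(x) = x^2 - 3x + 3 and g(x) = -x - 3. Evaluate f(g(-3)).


g(-3) = 0
f(0) = 1*(0)^2 - 3*(0) + 3 = 3

3


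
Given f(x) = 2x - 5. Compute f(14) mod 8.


f(14) = 23
23 mod 8 = 7

7


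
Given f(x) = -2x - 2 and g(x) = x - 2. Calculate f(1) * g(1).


4


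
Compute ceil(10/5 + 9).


10/5 = 2
2 + 9 = 11
ceil(11) = 11

11


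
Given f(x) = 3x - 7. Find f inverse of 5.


Solve 3x - 7 = 5
x = (5 + 7) / 3 = 4

4


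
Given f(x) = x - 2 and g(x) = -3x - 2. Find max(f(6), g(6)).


f(6) = 4
g(6) = -20
max = 4

4


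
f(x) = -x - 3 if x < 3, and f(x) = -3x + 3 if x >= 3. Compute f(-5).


2


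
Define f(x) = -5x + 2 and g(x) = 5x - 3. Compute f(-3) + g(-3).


-1


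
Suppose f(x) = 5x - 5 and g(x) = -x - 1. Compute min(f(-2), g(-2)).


-15


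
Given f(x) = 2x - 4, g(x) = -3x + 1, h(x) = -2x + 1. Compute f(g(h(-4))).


-56


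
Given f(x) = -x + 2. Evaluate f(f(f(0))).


2


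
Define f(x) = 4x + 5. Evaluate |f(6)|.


f(6) = 29
|29| = 29

29


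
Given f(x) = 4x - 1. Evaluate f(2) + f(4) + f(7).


f(2) = 7
f(4) = 15
f(7) = 27
Sum = 49

49


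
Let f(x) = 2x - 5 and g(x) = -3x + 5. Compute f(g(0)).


g(0) = 5
f(5) = 5

5


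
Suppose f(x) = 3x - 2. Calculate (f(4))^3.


1000


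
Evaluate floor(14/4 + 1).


14/4 = 3.5
3.5 + 1 = 4.5
floor(4.5) = 4

4


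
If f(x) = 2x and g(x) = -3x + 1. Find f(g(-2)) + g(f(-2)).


f(g(-2)) = 14
g(f(-2)) = 13
Sum = 27

27


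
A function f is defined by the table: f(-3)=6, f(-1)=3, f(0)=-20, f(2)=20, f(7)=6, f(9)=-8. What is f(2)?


Reading from the table at x = 2

20


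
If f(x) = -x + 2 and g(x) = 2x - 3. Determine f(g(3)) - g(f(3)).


f(g(3)) = -1
g(f(3)) = -5
Difference = 4

4


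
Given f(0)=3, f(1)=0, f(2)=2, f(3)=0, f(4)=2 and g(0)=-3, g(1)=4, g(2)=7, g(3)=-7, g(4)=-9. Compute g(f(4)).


f(4) = 2
g(2) = 7

7


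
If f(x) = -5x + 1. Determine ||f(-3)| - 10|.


f(-3) = 16
|16| = 16
|16 - 10| = 6

6


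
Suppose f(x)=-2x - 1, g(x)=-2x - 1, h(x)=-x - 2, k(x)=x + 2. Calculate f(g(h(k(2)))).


k(2) = 4
h(4) = -6
g(-6) = 11
f(11) = -23

-23


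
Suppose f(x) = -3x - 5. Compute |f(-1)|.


f(-1) = -2
|-2| = 2

2


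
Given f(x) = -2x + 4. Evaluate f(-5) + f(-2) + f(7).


f(-5) = 14
f(-2) = 8
f(7) = -10
Sum = 12

12


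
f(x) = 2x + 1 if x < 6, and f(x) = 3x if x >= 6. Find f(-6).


-6 satisfies x < 6
f(-6) = -11

-11


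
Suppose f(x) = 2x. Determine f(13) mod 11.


f(13) = 26
26 mod 11 = 4

4


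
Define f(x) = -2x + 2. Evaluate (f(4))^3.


-216


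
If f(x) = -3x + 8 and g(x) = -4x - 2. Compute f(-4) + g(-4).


f(-4) = 20
g(-4) = 14
Sum = 34

34


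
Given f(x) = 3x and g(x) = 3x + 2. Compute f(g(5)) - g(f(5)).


f(g(5)) = 51
g(f(5)) = 47
Difference = 4

4


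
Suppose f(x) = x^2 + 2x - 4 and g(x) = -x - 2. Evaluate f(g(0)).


g(0) = -2
f(-2) = 1*(-2)^2 + 2*(-2) - 4 = -4

-4


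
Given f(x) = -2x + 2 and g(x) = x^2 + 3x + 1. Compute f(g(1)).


g(1) = 5
f(5) = -8

-8


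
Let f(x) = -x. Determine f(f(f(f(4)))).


f(4) = -4
f(-4) = 4
f(4) = -4
f(-4) = 4

4


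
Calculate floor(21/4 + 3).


21/4 = 5.25
5.25 + 3 = 8.25
floor(8.25) = 8

8


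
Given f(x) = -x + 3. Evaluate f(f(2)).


f(2) = 1
f(1) = 2

2


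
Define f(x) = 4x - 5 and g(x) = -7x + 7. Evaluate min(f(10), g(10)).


f(10) = 35
g(10) = -63
min = -63

-63


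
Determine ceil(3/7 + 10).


3/7 = 0.4286
0.4286 + 10 = 10.4286
ceil(10.4286) = 11

11


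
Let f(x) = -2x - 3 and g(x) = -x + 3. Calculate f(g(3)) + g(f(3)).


9


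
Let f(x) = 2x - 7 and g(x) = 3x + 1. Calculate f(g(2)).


7


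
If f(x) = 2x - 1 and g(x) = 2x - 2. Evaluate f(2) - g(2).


f(2) = 3
g(2) = 2
Difference = 1

1


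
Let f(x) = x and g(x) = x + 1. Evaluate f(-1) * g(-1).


f(-1) = -1
g(-1) = 0
Product = 0

0


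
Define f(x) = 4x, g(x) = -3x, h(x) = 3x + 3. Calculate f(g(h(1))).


h(1) = 6
g(6) = -18
f(-18) = -72

-72


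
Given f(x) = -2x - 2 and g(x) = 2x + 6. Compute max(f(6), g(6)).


f(6) = -14
g(6) = 18
max = 18

18


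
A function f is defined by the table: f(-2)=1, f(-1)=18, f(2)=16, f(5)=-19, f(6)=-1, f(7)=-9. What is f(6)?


-1


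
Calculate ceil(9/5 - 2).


9/5 = 1.8
1.8 - 2 = -0.2
ceil(-0.2) = 0

0


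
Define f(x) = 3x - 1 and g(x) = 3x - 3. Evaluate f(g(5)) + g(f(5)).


f(g(5)) = 35
g(f(5)) = 39
Sum = 74

74


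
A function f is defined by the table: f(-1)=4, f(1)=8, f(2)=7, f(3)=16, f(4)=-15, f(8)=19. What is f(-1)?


Reading from the table at x = -1

4


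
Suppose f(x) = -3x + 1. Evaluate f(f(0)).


f(0) = 1
f(1) = -2

-2


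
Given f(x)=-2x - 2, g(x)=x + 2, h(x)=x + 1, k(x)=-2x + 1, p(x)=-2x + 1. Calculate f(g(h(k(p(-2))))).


p(-2) = 5
k(5) = -9
h(-9) = -8
g(-8) = -6
f(-6) = 10

10


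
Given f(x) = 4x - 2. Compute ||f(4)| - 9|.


f(4) = 14
|14| = 14
|14 - 9| = 5

5


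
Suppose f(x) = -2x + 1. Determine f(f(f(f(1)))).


11


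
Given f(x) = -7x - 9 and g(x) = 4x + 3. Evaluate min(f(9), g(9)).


f(9) = -72
g(9) = 39
min = -72

-72


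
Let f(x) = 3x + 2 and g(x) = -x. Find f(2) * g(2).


f(2) = 8
g(2) = -2
Product = -16

-16


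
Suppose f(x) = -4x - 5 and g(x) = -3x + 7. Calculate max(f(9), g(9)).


f(9) = -41
g(9) = -20
max = -20

-20


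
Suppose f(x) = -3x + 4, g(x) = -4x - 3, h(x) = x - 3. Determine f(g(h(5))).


h(5) = 2
g(2) = -11
f(-11) = 37

37


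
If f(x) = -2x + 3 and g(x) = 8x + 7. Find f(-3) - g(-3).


f(-3) = 9
g(-3) = -17
Difference = 26

26


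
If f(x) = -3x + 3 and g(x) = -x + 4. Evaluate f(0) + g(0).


f(0) = 3
g(0) = 4
Sum = 7

7


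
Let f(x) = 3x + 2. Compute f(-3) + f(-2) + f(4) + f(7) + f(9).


f(-3) = -7
f(-2) = -4
f(4) = 14
f(7) = 23
f(9) = 29
Sum = 55

55


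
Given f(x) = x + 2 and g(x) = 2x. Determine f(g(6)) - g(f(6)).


f(g(6)) = 14
g(f(6)) = 16
Difference = -2

-2


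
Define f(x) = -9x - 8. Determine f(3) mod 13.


f(3) = -35
-35 mod 13 = 4

4


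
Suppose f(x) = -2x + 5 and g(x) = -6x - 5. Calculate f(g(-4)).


g(-4) = 19
f(19) = -33

-33


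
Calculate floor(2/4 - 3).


-3


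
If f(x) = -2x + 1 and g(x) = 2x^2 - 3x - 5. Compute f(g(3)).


g(3) = 4
f(4) = -7

-7


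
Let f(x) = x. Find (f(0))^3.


f(0) = 0
(0)^3 = 0

0


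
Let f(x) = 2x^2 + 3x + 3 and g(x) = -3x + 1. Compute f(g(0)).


8


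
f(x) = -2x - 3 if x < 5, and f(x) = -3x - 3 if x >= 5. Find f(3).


-9


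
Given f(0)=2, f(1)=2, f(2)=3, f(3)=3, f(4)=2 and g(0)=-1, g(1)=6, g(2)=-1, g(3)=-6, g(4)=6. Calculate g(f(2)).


f(2) = 3
g(3) = -6

-6


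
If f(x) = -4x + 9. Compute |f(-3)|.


f(-3) = 21
|21| = 21

21


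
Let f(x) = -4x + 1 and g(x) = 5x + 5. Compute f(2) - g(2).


f(2) = -7
g(2) = 15
Difference = -22

-22


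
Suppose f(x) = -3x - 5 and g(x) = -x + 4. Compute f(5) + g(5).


f(5) = -20
g(5) = -1
Sum = -21

-21


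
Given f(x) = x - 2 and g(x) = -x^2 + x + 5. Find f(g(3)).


g(3) = -1
f(-1) = -3

-3


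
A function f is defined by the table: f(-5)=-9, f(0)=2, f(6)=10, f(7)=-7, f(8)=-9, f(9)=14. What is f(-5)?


-9


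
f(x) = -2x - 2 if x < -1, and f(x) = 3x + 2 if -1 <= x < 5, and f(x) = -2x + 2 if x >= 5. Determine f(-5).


-5 satisfies x < -1
f(-5) = 8

8


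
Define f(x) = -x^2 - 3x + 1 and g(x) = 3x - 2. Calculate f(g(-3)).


g(-3) = -11
f(-11) = (-1)*(-11)^2 - 3*(-11) + 1 = -87

-87


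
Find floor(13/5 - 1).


13/5 = 2.6
2.6 - 1 = 1.6
floor(1.6) = 1

1


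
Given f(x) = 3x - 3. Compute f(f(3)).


f(3) = 6
f(6) = 15

15


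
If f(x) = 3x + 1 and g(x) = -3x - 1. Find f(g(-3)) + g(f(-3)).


f(g(-3)) = 25
g(f(-3)) = 23
Sum = 48

48


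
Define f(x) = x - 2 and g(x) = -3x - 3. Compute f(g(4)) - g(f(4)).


f(g(4)) = -17
g(f(4)) = -9
Difference = -8

-8


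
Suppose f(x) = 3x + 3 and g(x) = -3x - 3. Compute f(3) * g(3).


f(3) = 12
g(3) = -12
Product = -144

-144


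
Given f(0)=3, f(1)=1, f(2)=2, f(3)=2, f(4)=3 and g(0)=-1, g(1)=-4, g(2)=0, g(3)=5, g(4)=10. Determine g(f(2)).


f(2) = 2
g(2) = 0

0


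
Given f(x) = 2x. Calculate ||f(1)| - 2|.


0


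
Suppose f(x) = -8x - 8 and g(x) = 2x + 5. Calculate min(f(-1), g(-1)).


f(-1) = 0
g(-1) = 3
min = 0

0


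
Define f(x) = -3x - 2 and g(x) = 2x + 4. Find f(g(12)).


g(12) = 28
f(28) = -86

-86


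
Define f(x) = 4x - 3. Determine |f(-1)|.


f(-1) = -7
|-7| = 7

7


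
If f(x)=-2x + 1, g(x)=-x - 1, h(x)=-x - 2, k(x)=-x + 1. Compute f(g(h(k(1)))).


-1


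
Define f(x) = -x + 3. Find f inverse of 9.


Solve -x + 3 = 9
x = (9 - 3) / (-1) = -6

-6


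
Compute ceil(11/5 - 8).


-5


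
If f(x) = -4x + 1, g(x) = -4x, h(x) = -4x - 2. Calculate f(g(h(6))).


h(6) = -26
g(-26) = 104
f(104) = -415

-415


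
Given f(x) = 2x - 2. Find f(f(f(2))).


f(2) = 2
f(2) = 2
f(2) = 2

2


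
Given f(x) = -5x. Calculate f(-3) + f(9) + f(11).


f(-3) = 15
f(9) = -45
f(11) = -55
Sum = -85

-85


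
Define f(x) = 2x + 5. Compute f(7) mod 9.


f(7) = 19
19 mod 9 = 1

1


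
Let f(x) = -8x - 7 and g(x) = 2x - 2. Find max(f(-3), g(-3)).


f(-3) = 17
g(-3) = -8
max = 17

17


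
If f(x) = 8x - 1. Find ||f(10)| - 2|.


f(10) = 79
|79| = 79
|79 - 2| = 77

77


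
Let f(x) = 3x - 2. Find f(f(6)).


f(6) = 16
f(16) = 46

46


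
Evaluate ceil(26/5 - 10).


26/5 = 5.2
5.2 - 10 = -4.8
ceil(-4.8) = -4

-4


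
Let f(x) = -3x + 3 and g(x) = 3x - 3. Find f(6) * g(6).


f(6) = -15
g(6) = 15
Product = -225

-225


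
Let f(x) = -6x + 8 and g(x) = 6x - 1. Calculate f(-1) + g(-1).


f(-1) = 14
g(-1) = -7
Sum = 7

7


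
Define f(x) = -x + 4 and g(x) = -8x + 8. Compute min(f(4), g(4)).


f(4) = 0
g(4) = -24
min = -24

-24


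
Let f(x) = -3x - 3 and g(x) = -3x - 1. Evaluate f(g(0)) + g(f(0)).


f(g(0)) = 0
g(f(0)) = 8
Sum = 8

8


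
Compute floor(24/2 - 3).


24/2 = 12
12 - 3 = 9
floor(9) = 9

9


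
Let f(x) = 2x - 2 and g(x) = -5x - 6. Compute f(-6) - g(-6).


f(-6) = -14
g(-6) = 24
Difference = -38

-38


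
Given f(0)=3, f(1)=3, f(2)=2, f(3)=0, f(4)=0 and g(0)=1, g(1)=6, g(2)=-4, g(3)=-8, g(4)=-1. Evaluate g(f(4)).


f(4) = 0
g(0) = 1

1


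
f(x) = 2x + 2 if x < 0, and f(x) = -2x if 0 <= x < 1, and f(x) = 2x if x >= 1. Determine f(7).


14


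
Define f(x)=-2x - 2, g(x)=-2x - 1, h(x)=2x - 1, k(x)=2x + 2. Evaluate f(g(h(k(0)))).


k(0) = 2
h(2) = 3
g(3) = -7
f(-7) = 12

12


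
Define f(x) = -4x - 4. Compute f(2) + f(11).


f(2) = -12
f(11) = -48
Sum = -60

-60


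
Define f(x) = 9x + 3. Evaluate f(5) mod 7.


6


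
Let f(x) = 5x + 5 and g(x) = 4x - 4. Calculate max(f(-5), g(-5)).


-20


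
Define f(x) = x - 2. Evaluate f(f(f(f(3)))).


f(3) = 1
f(1) = -1
f(-1) = -3
f(-3) = -5

-5


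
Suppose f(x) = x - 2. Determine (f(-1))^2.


9


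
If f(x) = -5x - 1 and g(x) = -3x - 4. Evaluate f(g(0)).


g(0) = -4
f(-4) = 19

19


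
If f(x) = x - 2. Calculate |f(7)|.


f(7) = 5
|5| = 5

5


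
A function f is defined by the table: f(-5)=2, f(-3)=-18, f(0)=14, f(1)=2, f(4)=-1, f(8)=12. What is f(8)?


Reading from the table at x = 8

12


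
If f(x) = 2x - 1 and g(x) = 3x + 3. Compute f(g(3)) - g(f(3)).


f(g(3)) = 23
g(f(3)) = 18
Difference = 5

5


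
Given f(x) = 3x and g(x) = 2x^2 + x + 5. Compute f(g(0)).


g(0) = 5
f(5) = 15

15


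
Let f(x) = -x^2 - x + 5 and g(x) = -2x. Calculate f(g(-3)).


g(-3) = 6
f(6) = (-1)*(6)^2 - 1*(6) + 5 = -37

-37


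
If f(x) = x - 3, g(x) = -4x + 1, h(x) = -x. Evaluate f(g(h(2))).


6


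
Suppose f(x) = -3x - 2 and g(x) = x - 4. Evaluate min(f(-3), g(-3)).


f(-3) = 7
g(-3) = -7
min = -7

-7


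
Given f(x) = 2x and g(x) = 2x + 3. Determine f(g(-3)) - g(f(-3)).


f(g(-3)) = -6
g(f(-3)) = -9
Difference = 3

3


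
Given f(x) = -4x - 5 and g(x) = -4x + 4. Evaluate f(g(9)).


g(9) = -32
f(-32) = 123

123


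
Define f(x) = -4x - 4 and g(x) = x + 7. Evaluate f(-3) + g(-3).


12


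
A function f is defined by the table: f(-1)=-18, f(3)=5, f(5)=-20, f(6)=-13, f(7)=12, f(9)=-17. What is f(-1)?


-18


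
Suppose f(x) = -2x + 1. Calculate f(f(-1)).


f(-1) = 3
f(3) = -5

-5


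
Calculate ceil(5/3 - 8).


5/3 = 1.6667
1.6667 - 8 = -6.3333
ceil(-6.3333) = -6

-6


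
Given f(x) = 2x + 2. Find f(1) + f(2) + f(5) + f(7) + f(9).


58


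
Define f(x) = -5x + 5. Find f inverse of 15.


Solve -5x + 5 = 15
x = (15 - 5) / (-5) = -2

-2


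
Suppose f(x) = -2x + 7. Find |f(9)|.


f(9) = -11
|-11| = 11

11


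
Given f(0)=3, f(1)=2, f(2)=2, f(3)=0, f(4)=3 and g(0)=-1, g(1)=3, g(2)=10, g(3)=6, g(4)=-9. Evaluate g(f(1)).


f(1) = 2
g(2) = 10

10


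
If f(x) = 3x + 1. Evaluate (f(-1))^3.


f(-1) = -2
(-2)^3 = -8

-8


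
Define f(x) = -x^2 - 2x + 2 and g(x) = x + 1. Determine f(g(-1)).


g(-1) = 0
f(0) = (-1)*(0)^2 - 2*(0) + 2 = 2

2


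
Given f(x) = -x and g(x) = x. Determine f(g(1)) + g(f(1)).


f(g(1)) = -1
g(f(1)) = -1
Sum = -2

-2


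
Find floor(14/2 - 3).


4


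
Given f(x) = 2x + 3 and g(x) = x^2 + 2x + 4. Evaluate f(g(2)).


g(2) = 12
f(12) = 27

27


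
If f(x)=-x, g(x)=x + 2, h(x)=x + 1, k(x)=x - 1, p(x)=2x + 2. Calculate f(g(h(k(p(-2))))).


0


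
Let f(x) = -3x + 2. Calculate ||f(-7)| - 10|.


f(-7) = 23
|23| = 23
|23 - 10| = 13

13


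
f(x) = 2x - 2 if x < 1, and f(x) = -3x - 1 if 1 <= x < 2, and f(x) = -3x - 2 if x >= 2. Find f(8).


8 satisfies x >= 2
f(8) = -26

-26


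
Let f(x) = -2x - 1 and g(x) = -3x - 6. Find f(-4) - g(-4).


f(-4) = 7
g(-4) = 6
Difference = 1

1


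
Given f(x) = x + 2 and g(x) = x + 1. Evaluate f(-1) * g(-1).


0


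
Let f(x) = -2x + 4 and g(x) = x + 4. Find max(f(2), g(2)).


6


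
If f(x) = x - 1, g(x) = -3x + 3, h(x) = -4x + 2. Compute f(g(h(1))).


h(1) = -2
g(-2) = 9
f(9) = 8

8


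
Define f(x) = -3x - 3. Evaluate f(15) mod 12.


f(15) = -48
-48 mod 12 = 0

0


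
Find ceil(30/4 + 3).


30/4 = 7.5
7.5 + 3 = 10.5
ceil(10.5) = 11

11


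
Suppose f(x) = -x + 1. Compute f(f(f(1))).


f(1) = 0
f(0) = 1
f(1) = 0

0


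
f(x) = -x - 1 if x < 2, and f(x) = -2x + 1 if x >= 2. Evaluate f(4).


4 satisfies x >= 2
f(4) = -7

-7


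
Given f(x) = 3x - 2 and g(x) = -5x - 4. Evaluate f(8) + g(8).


f(8) = 22
g(8) = -44
Sum = -22

-22


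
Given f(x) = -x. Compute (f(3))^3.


-27


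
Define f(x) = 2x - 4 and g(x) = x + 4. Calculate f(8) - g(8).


f(8) = 12
g(8) = 12
Difference = 0

0


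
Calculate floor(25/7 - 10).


25/7 = 3.5714
3.5714 - 10 = -6.4286
floor(-6.4286) = -7

-7


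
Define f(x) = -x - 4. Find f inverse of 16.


Solve -x - 4 = 16
x = (16 + 4) / (-1) = -20

-20


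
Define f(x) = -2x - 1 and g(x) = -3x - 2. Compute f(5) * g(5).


187


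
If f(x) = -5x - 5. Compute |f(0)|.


f(0) = -5
|-5| = 5

5


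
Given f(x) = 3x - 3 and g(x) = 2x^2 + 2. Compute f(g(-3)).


g(-3) = 20
f(20) = 57

57


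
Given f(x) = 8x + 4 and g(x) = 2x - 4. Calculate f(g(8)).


100


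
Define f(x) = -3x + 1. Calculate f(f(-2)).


f(-2) = 7
f(7) = -20

-20


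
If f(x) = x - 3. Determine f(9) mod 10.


f(9) = 6
6 mod 10 = 6

6


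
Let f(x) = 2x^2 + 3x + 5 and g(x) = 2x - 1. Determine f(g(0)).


g(0) = -1
f(-1) = 2*(-1)^2 + 3*(-1) + 5 = 4

4


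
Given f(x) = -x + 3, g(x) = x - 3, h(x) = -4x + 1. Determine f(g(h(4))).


h(4) = -15
g(-15) = -18
f(-18) = 21

21


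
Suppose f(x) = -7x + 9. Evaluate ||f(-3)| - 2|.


28


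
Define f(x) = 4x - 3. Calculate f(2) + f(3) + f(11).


f(2) = 5
f(3) = 9
f(11) = 41
Sum = 55

55


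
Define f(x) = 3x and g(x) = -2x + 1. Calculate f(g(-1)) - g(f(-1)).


2


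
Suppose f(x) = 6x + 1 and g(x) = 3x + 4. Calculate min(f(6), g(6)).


f(6) = 37
g(6) = 22
min = 22

22


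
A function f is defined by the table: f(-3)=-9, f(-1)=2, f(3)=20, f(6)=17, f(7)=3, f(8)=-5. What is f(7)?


Reading from the table at x = 7

3


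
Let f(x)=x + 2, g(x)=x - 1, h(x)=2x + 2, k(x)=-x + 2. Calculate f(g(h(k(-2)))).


k(-2) = 4
h(4) = 10
g(10) = 9
f(9) = 11

11


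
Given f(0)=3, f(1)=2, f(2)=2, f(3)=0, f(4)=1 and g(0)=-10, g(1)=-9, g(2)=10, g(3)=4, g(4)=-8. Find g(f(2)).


f(2) = 2
g(2) = 10

10


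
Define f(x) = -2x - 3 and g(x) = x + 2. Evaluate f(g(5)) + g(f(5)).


f(g(5)) = -17
g(f(5)) = -11
Sum = -28

-28


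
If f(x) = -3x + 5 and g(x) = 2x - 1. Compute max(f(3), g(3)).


f(3) = -4
g(3) = 5
max = 5

5


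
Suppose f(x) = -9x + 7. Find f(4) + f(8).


f(4) = -29
f(8) = -65
Sum = -94

-94


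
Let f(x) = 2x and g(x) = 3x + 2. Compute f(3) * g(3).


66


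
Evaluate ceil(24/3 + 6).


24/3 = 8
8 + 6 = 14
ceil(14) = 14

14


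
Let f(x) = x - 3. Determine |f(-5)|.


f(-5) = -8
|-8| = 8

8


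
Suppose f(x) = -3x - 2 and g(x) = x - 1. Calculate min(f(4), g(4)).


f(4) = -14
g(4) = 3
min = -14

-14


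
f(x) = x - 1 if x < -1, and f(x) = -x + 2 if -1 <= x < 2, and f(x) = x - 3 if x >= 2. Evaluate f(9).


9 satisfies x >= 2
f(9) = 6

6


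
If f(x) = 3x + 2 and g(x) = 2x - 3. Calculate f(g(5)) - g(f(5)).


-8


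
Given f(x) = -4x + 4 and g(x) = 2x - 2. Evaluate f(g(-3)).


g(-3) = -8
f(-8) = 36

36


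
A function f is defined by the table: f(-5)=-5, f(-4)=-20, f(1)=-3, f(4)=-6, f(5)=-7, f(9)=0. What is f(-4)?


Reading from the table at x = -4

-20


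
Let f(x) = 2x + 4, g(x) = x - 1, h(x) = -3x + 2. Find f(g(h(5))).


h(5) = -13
g(-13) = -14
f(-14) = -24

-24


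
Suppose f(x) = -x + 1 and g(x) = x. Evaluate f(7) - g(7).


f(7) = -6
g(7) = 7
Difference = -13

-13


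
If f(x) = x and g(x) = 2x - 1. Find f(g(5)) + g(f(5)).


f(g(5)) = 9
g(f(5)) = 9
Sum = 18

18


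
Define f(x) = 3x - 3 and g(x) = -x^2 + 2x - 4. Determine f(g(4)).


g(4) = -12
f(-12) = -39

-39


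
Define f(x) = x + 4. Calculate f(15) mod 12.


f(15) = 19
19 mod 12 = 7

7


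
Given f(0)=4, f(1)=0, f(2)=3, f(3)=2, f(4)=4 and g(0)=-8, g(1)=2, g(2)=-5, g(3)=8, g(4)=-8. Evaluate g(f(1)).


-8


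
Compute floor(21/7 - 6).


21/7 = 3
3 - 6 = -3
floor(-3) = -3

-3


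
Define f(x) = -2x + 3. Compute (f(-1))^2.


f(-1) = 5
(5)^2 = 25

25


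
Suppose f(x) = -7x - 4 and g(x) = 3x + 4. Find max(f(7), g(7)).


25


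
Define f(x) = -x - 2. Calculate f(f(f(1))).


-3


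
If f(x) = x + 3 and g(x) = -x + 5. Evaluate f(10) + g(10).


f(10) = 13
g(10) = -5
Sum = 8

8


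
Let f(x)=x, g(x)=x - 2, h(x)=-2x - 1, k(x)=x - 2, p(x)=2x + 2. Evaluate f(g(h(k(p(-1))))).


p(-1) = 0
k(0) = -2
h(-2) = 3
g(3) = 1
f(1) = 1

1


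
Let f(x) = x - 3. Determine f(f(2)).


f(2) = -1
f(-1) = -4

-4


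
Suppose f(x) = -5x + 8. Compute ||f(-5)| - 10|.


f(-5) = 33
|33| = 33
|33 - 10| = 23

23


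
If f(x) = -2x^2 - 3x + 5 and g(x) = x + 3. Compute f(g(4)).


g(4) = 7
f(7) = (-2)*(7)^2 - 3*(7) + 5 = -114

-114


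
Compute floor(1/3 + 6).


1/3 = 0.3333
0.3333 + 6 = 6.3333
floor(6.3333) = 6

6


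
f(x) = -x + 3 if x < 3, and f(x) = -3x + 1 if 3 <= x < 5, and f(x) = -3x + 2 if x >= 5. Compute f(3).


-8


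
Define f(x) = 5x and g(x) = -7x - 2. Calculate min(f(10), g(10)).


f(10) = 50
g(10) = -72
min = -72

-72


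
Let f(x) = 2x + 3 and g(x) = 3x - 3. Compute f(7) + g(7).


f(7) = 17
g(7) = 18
Sum = 35

35


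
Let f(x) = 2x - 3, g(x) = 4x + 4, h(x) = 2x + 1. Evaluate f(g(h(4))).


77


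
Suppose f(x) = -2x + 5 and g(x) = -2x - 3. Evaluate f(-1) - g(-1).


f(-1) = 7
g(-1) = -1
Difference = 8

8


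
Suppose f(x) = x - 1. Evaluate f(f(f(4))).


f(4) = 3
f(3) = 2
f(2) = 1

1


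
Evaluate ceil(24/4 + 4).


10


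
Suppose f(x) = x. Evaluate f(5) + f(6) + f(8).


f(5) = 5
f(6) = 6
f(8) = 8
Sum = 19

19


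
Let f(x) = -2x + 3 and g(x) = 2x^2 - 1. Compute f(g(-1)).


g(-1) = 1
f(1) = 1

1


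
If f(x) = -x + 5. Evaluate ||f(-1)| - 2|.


f(-1) = 6
|6| = 6
|6 - 2| = 4

4


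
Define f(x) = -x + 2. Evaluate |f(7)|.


5


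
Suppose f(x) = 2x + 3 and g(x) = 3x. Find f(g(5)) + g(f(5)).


f(g(5)) = 33
g(f(5)) = 39
Sum = 72

72


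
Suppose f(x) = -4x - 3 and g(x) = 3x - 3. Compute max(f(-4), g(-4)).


f(-4) = 13
g(-4) = -15
max = 13

13


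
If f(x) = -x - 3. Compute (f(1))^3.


f(1) = -4
(-4)^3 = -64

-64


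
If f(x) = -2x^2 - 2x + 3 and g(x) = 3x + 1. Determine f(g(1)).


g(1) = 4
f(4) = (-2)*(4)^2 - 2*(4) + 3 = -37

-37


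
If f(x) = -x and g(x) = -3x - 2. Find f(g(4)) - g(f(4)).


f(g(4)) = 14
g(f(4)) = 10
Difference = 4

4


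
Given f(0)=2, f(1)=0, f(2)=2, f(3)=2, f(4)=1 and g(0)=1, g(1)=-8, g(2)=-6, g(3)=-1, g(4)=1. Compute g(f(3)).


-6


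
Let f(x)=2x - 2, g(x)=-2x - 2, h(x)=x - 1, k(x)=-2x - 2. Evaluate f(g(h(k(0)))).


k(0) = -2
h(-2) = -3
g(-3) = 4
f(4) = 6

6


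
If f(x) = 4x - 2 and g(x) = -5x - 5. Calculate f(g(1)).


g(1) = -10
f(-10) = -42

-42


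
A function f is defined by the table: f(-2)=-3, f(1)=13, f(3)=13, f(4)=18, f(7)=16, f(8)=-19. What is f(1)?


Reading from the table at x = 1

13


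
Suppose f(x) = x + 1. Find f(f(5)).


f(5) = 6
f(6) = 7

7


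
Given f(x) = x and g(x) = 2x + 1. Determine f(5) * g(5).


55


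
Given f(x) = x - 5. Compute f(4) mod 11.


f(4) = -1
-1 mod 11 = 10

10


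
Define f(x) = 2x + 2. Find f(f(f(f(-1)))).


f(-1) = 0
f(0) = 2
f(2) = 6
f(6) = 14

14


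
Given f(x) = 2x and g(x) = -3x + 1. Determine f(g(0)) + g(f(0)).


f(g(0)) = 2
g(f(0)) = 1
Sum = 3

3


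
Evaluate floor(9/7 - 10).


9/7 = 1.2857
1.2857 - 10 = -8.7143
floor(-8.7143) = -9

-9


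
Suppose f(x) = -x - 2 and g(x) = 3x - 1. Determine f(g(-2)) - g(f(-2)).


f(g(-2)) = 5
g(f(-2)) = -1
Difference = 6

6


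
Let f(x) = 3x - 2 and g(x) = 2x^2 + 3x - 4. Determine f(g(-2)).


-8


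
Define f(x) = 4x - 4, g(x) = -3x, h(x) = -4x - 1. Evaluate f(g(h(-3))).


-136


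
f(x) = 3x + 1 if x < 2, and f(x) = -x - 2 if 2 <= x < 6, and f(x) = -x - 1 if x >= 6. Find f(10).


10 satisfies x >= 6
f(10) = -11

-11


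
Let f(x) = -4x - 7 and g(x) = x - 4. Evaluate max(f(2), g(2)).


f(2) = -15
g(2) = -2
max = -2

-2


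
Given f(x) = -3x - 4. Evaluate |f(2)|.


f(2) = -10
|-10| = 10

10


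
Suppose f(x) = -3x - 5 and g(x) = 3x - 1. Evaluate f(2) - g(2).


f(2) = -11
g(2) = 5
Difference = -16

-16


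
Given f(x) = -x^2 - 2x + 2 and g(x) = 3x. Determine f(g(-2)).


g(-2) = -6
f(-6) = (-1)*(-6)^2 - 2*(-6) + 2 = -22

-22


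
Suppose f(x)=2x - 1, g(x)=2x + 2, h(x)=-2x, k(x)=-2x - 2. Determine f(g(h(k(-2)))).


k(-2) = 2
h(2) = -4
g(-4) = -6
f(-6) = -13

-13


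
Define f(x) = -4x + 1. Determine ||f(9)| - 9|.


f(9) = -35
|-35| = 35
|35 - 9| = 26

26


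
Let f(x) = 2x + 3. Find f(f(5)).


29


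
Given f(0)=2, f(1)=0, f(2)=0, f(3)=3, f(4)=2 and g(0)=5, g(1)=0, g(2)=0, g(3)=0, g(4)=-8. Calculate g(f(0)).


f(0) = 2
g(2) = 0

0


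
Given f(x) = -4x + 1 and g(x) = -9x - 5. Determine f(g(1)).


g(1) = -14
f(-14) = 57

57


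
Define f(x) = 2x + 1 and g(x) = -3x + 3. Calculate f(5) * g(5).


f(5) = 11
g(5) = -12
Product = -132

-132


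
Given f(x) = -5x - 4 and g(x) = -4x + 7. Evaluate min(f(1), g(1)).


f(1) = -9
g(1) = 3
min = -9

-9


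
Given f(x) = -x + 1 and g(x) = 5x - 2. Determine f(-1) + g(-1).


f(-1) = 2
g(-1) = -7
Sum = -5

-5


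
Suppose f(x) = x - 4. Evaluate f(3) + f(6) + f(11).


f(3) = -1
f(6) = 2
f(11) = 7
Sum = 8

8


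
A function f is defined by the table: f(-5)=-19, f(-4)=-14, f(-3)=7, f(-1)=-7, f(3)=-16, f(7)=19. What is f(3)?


Reading from the table at x = 3

-16


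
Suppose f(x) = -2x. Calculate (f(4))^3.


f(4) = -8
(-8)^3 = -512

-512


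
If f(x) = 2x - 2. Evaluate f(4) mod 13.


f(4) = 6
6 mod 13 = 6

6


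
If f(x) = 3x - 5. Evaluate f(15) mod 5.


0


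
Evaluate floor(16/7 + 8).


16/7 = 2.2857
2.2857 + 8 = 10.2857
floor(10.2857) = 10

10


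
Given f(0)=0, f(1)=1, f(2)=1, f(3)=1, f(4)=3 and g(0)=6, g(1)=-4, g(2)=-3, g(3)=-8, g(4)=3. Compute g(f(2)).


f(2) = 1
g(1) = -4

-4


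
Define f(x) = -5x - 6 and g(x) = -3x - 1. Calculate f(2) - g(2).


f(2) = -16
g(2) = -7
Difference = -9

-9


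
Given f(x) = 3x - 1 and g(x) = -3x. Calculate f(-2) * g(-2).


-42


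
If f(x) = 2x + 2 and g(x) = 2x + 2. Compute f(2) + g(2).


12


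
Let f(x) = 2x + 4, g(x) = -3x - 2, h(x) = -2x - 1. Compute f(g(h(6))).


h(6) = -13
g(-13) = 37
f(37) = 78

78


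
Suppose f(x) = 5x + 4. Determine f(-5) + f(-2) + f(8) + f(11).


f(-5) = -21
f(-2) = -6
f(8) = 44
f(11) = 59
Sum = 76

76


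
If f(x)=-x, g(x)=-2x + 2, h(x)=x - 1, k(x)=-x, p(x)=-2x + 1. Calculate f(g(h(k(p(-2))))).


p(-2) = 5
k(5) = -5
h(-5) = -6
g(-6) = 14
f(14) = -14

-14


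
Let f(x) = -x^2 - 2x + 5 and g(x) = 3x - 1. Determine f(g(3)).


-75


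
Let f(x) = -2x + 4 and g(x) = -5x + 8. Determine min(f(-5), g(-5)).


f(-5) = 14
g(-5) = 33
min = 14

14


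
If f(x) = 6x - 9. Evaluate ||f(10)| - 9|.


f(10) = 51
|51| = 51
|51 - 9| = 42

42


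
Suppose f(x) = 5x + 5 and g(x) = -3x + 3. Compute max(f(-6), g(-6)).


f(-6) = -25
g(-6) = 21
max = 21

21


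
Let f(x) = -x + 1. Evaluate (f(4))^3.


-27


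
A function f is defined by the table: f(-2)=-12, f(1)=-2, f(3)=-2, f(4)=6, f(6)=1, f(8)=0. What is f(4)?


Reading from the table at x = 4

6


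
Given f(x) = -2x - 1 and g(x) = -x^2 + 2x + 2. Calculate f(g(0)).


g(0) = 2
f(2) = -5

-5


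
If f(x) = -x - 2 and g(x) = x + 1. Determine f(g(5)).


g(5) = 6
f(6) = -8

-8


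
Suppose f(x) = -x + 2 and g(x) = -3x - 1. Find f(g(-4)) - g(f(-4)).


f(g(-4)) = -9
g(f(-4)) = -19
Difference = 10

10


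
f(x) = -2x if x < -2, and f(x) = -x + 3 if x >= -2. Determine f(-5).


-5 satisfies x < -2
f(-5) = 10

10


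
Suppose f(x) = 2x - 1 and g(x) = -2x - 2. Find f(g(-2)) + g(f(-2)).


11


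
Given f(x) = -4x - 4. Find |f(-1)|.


0


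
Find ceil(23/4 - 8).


-2


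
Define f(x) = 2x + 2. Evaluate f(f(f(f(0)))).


30


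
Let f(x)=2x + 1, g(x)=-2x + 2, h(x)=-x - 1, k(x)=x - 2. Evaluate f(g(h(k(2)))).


k(2) = 0
h(0) = -1
g(-1) = 4
f(4) = 9

9


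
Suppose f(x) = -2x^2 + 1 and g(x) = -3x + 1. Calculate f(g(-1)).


g(-1) = 4
f(4) = (-2)*(4)^2 + 1 = -31

-31


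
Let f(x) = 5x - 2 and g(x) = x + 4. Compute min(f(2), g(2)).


f(2) = 8
g(2) = 6
min = 6

6


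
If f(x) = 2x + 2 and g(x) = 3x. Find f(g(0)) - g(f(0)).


-4


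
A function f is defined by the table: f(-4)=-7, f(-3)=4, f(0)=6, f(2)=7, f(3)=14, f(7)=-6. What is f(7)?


Reading from the table at x = 7

-6


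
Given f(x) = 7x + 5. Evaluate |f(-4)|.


f(-4) = -23
|-23| = 23

23


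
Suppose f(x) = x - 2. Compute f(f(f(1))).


f(1) = -1
f(-1) = -3
f(-3) = -5

-5


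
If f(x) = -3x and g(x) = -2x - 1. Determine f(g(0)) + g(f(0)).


f(g(0)) = 3
g(f(0)) = -1
Sum = 2

2


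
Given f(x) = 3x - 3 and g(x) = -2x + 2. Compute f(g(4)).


g(4) = -6
f(-6) = -21

-21


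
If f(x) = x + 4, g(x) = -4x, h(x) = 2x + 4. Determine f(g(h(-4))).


h(-4) = -4
g(-4) = 16
f(16) = 20

20


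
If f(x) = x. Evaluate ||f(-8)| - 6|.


2


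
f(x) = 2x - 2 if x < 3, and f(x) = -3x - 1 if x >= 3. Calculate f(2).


2 satisfies x < 3
f(2) = 2

2


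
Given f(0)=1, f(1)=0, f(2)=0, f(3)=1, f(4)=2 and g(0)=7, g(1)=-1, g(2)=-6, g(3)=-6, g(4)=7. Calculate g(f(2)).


f(2) = 0
g(0) = 7

7


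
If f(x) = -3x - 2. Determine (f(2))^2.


f(2) = -8
(-8)^2 = 64

64


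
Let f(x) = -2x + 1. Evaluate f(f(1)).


f(1) = -1
f(-1) = 3

3


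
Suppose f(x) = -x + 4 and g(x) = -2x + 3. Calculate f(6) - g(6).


f(6) = -2
g(6) = -9
Difference = 7

7


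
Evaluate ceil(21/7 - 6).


-3


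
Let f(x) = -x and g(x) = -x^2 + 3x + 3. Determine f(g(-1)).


g(-1) = -1
f(-1) = 1

1


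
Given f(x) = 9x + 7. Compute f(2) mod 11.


f(2) = 25
25 mod 11 = 3

3


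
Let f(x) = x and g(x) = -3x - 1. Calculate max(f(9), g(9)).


f(9) = 9
g(9) = -28
max = 9

9


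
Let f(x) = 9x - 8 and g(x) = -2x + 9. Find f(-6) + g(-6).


f(-6) = -62
g(-6) = 21
Sum = -41

-41


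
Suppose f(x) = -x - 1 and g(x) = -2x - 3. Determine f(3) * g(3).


36


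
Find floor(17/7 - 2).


0


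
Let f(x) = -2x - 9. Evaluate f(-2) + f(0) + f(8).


f(-2) = -5
f(0) = -9
f(8) = -25
Sum = -39

-39


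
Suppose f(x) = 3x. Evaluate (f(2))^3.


f(2) = 6
(6)^3 = 216

216


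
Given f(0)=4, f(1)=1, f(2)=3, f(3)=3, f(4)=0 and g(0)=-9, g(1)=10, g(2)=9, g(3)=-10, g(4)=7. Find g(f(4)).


f(4) = 0
g(0) = -9

-9


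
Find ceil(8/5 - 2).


8/5 = 1.6
1.6 - 2 = -0.4
ceil(-0.4) = 0

0


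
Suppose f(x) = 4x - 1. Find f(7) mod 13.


1


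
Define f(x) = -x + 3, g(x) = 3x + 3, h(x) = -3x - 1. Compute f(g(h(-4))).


h(-4) = 11
g(11) = 36
f(36) = -33

-33


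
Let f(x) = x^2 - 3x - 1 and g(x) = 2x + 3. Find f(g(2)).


g(2) = 7
f(7) = 1*(7)^2 - 3*(7) - 1 = 27

27


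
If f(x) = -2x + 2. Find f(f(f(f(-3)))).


f(-3) = 8
f(8) = -14
f(-14) = 30
f(30) = -58

-58


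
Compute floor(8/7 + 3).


4


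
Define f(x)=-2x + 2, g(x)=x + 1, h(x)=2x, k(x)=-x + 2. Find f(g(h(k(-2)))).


k(-2) = 4
h(4) = 8
g(8) = 9
f(9) = -16

-16


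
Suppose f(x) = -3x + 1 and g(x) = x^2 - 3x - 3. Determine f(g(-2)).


g(-2) = 7
f(7) = -20

-20


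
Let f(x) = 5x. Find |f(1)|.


f(1) = 5
|5| = 5

5


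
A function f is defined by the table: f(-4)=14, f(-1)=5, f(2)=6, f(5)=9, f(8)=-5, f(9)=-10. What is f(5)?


9


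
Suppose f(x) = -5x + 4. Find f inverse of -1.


1


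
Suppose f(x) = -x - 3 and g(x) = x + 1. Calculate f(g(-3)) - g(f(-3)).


-2


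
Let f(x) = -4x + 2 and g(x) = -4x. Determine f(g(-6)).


g(-6) = 24
f(24) = -94

-94


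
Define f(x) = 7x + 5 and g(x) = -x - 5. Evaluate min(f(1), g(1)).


f(1) = 12
g(1) = -6
min = -6

-6


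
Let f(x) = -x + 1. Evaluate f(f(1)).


f(1) = 0
f(0) = 1

1


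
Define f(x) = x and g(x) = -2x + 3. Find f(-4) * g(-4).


-44


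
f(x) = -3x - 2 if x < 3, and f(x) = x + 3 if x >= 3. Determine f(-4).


10


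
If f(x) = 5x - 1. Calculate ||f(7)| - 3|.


f(7) = 34
|34| = 34
|34 - 3| = 31

31


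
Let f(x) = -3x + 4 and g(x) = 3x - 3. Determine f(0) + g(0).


f(0) = 4
g(0) = -3
Sum = 1

1


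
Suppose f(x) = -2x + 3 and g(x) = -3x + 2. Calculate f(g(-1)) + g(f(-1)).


f(g(-1)) = -7
g(f(-1)) = -13
Sum = -20

-20


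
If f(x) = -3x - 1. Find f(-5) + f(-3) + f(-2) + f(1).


f(-5) = 14
f(-3) = 8
f(-2) = 5
f(1) = -4
Sum = 23

23


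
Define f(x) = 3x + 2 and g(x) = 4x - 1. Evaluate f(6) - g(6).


f(6) = 20
g(6) = 23
Difference = -3

-3


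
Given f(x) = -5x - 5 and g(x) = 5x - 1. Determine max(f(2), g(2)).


f(2) = -15
g(2) = 9
max = 9

9


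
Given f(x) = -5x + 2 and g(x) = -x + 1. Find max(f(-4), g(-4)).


22


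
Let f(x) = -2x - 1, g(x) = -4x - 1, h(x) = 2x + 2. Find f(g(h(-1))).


h(-1) = 0
g(0) = -1
f(-1) = 1

1


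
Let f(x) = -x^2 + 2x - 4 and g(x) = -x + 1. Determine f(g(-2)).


g(-2) = 3
f(3) = (-1)*(3)^2 + 2*(3) - 4 = -7

-7


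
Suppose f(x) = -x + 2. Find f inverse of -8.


Solve -x + 2 = -8
x = (-8 - 2) / (-1) = 10

10


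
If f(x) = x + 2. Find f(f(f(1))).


7


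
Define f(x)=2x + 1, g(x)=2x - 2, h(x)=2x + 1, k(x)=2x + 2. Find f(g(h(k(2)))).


k(2) = 6
h(6) = 13
g(13) = 24
f(24) = 49

49


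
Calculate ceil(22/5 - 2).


22/5 = 4.4
4.4 - 2 = 2.4
ceil(2.4) = 3

3


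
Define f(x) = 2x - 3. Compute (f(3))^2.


9


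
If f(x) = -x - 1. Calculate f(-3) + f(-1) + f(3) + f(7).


f(-3) = 2
f(-1) = 0
f(3) = -4
f(7) = -8
Sum = -10

-10


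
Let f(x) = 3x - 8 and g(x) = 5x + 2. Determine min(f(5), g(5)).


f(5) = 7
g(5) = 27
min = 7

7


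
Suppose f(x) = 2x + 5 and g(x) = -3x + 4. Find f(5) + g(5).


f(5) = 15
g(5) = -11
Sum = 4

4


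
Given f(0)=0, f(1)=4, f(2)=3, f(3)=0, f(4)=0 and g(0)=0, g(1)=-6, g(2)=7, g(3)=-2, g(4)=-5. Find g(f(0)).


f(0) = 0
g(0) = 0

0


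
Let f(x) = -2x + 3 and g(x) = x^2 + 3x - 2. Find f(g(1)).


g(1) = 2
f(2) = -1

-1


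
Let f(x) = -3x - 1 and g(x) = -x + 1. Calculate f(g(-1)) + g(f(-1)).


-8


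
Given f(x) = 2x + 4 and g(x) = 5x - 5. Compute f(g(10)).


g(10) = 45
f(45) = 94

94


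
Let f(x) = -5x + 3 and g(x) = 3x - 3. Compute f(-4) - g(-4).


f(-4) = 23
g(-4) = -15
Difference = 38

38


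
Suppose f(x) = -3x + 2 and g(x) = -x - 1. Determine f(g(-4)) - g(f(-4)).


f(g(-4)) = -7
g(f(-4)) = -15
Difference = 8

8
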